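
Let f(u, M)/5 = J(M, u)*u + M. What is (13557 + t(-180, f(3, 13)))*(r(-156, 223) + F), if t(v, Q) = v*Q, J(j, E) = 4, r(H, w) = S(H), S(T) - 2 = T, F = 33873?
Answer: -301549017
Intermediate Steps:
S(T) = 2 + T
r(H, w) = 2 + H
f(u, M) = 5*M + 20*u (f(u, M) = 5*(4*u + M) = 5*(M + 4*u) = 5*M + 20*u)
t(v, Q) = Q*v
(13557 + t(-180, f(3, 13)))*(r(-156, 223) + F) = (13557 + (5*13 + 20*3)*(-180))*((2 - 156) + 33873) = (13557 + (65 + 60)*(-180))*(-154 + 33873) = (13557 + 125*(-180))*33719 = (13557 - 22500)*33719 = -8943*33719 = -301549017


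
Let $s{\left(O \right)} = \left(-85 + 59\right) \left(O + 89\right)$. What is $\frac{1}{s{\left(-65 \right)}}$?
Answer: $- \frac{1}{624} \approx -0.0016026$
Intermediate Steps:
$s{\left(O \right)} = -2314 - 26 O$ ($s{\left(O \right)} = - 26 \left(89 + O\right) = -2314 - 26 O$)
$\frac{1}{s{\left(-65 \right)}} = \frac{1}{-2314 - -1690} = \frac{1}{-2314 + 1690} = \frac{1}{-624} = - \frac{1}{624}$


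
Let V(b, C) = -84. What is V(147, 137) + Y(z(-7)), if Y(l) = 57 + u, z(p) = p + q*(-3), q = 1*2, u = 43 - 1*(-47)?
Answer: 63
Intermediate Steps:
u = 90 (u = 43 + 47 = 90)
q = 2
z(p) = -6 + p (z(p) = p + 2*(-3) = p - 6 = -6 + p)
Y(l) = 147 (Y(l) = 57 + 90 = 147)
V(147, 137) + Y(z(-7)) = -84 + 147 = 63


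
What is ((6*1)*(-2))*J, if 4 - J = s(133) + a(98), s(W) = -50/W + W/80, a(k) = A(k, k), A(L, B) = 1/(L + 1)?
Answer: -2847589/87780 ≈ -32.440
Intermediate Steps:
A(L, B) = 1/(1 + L)
a(k) = 1/(1 + k)
s(W) = -50/W + W/80 (s(W) = -50/W + W*(1/80) = -50/W + W/80)
J = 2847589/1053360 (J = 4 - ((-50/133 + (1/80)*133) + 1/(1 + 98)) = 4 - ((-50*1/133 + 133/80) + 1/99) = 4 - ((-50/133 + 133/80) + 1/99) = 4 - (13689/10640 + 1/99) = 4 - 1*1365851/1053360 = 4 - 1365851/1053360 = 2847589/1053360 ≈ 2.7033)
((6*1)*(-2))*J = ((6*1)*(-2))*(2847589/1053360) = (6*(-2))*(2847589/1053360) = -12*2847589/1053360 = -2847589/87780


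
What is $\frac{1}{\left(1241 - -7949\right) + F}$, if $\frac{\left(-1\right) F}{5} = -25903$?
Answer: $\frac{1}{138705} \approx 7.2095 \cdot 10^{-6}$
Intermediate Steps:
$F = 129515$ ($F = \left(-5\right) \left(-25903\right) = 129515$)
$\frac{1}{\left(1241 - -7949\right) + F} = \frac{1}{\left(1241 - -7949\right) + 129515} = \frac{1}{\left(1241 + 7949\right) + 129515} = \frac{1}{9190 + 129515} = \frac{1}{138705}$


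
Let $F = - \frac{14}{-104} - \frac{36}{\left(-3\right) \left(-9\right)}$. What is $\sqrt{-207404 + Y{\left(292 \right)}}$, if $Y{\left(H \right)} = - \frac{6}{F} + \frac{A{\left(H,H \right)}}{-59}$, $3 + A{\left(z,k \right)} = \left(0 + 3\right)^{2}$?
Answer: $\frac{i \sqrt{25246088259590}}{11033} \approx 455.41 i$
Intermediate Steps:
$A{\left(z,k \right)} = 6$ ($A{\left(z,k \right)} = -3 + \left(0 + 3\right)^{2} = -3 + 3^{2} = -3 + 9 = 6$)
$F = - \frac{187}{156}$ ($F = \left(-14\right) \left(- \frac{1}{104}\right) - \frac{36}{27} = \frac{7}{52} - \frac{4}{3} = - \frac{187}{156} \approx -1.1987$)
$Y{\left(H \right)} = \frac{54102}{11033}$ ($Y{\left(H \right)} = - \frac{6}{- \frac{187}{156}} + \frac{6}{-59} = \left(-6\right) \left(- \frac{156}{187}\right) + 6 \left(- \frac{1}{59}\right) = \frac{936}{187} - \frac{6}{59} = \frac{54102}{11033}$)
$\sqrt{-207404 + Y{\left(292 \right)}} = \sqrt{-207404 + \frac{54102}{11033}} = \sqrt{- \frac{2288234230}{11033}} = \frac{i \sqrt{25246088259590}}{11033}$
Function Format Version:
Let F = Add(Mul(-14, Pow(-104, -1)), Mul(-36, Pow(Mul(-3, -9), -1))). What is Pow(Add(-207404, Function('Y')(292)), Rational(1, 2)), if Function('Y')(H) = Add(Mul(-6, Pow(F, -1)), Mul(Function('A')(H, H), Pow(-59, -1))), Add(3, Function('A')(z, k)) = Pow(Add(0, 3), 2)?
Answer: Mul(Rational(1, 11033), I, Pow(25246088259590, Rational(1, 2))) ≈ Mul(455.41, I)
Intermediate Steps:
Function('A')(z, k) = 6 (Function('A')(z, k) = Add(-3, Pow(Add(0, 3), 2)) = Add(-3, Pow(3, 2)) = Add(-3, 9) = 6)
F = Rational(-187, 156) (F = Add(Mul(-14, Rational(-1, 104)), Mul(-36, Pow(27, -1))) = Add(Rational(7, 52), Mul(-36, Rational(1, 27))) = Add(Rational(7, 52), Rational(-4, 3)) = Rational(-187, 156) ≈ -1.1987)
Function('Y')(H) = Rational(54102, 11033) (Function('Y')(H) = Add(Mul(-6, Pow(Rational(-187, 156), -1)), Mul(6, Pow(-59, -1))) = Add(Mul(-6, Rational(-156, 187)), Mul(6, Rational(-1, 59))) = Add(Rational(936, 187), Rational(-6, 59)) = Rational(54102, 11033))
Pow(Add(-207404, Function('Y')(292)), Rational(1, 2)) = Pow(Add(-207404, Rational(54102, 11033)), Rational(1, 2)) = Pow(Rational(-2288234230, 11033), Rational(1, 2)) = Mul(Rational(1, 11033), I, Pow(25246088259590, Rational(1, 2)))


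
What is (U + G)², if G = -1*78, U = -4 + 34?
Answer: 2304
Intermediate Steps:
U = 30
G = -78
(U + G)² = (30 - 78)² = (-48)² = 2304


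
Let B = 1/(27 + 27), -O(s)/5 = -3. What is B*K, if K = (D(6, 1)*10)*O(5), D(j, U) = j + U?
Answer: 175/9 ≈ 19.444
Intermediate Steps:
O(s) = 15 (O(s) = -5*(-3) = 15)
D(j, U) = U + j
K = 1050 (K = ((1 + 6)*10)*15 = (7*10)*15 = 70*15 = 1050)
B = 1/54 ≈ 0.018519
B*K = (1/54)*1050 = 175/9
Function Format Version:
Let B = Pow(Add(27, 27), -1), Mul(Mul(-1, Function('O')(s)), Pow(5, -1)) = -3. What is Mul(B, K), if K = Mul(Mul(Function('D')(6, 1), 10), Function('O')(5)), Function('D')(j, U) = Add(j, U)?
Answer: Rational(175, 9) ≈ 19.444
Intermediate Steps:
Function('O')(s) = 15 (Function('O')(s) = Mul(-5, -3) = 15)
Function('D')(j, U) = Add(U, j)
K = 1050 (K = Mul(Mul(Add(1, 6), 10), 15) = Mul(Mul(7, 10), 15) = Mul(70, 15) = 1050)
B = Rational(1, 54) (B = Pow(54, -1) = Rational(1, 54) ≈ 0.018519)
Mul(B, K) = Mul(Rational(1, 54), 1050) = Rational(175, 9)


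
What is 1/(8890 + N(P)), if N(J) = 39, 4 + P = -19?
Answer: 1/8929 ≈ 0.00011199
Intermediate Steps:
P = -23 (P = -4 - 19 = -23)
1/(8890 + N(P)) = 1/(8890 + 39) = 1/8929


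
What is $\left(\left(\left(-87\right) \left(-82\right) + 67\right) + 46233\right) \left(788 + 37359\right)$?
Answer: $2038346798$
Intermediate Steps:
$\left(\left(\left(-87\right) \left(-82\right) + 67\right) + 46233\right) \left(788 + 37359\right) = \left(\left(7134 + 67\right) + 46233\right) 38147 = \left(7201 + 46233\right) 38147 = 53434 \cdot 38147 = 2038346798$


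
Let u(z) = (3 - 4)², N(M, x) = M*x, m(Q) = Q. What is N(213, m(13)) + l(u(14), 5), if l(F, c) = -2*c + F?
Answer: 2760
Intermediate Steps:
u(z) = 1 (u(z) = (-1)² = 1)
l(F, c) = F - 2*c
N(213, m(13)) + l(u(14), 5) = 213*13 + (1 - 2*5) = 2769 + (1 - 10) = 2769 - 9 = 2760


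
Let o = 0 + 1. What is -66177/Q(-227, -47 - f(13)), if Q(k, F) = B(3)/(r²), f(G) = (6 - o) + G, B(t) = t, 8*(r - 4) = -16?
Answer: -88236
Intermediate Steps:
r = 2 (r = 4 + (⅛)*(-16) = 4 - 2 = 2)
o = 1
f(G) = 5 + G (f(G) = (6 - 1*1) + G = (6 - 1) + G = 5 + G)
Q(k, F) = ¾ (Q(k, F) = 3/(2²) = 3/4 = 3*(¼) = ¾)
-66177/Q(-227, -47 - f(13)) = -66177/¾ = -66177*4/3 = -88236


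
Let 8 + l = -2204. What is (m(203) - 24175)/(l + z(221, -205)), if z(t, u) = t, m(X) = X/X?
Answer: 24174/1991 ≈ 12.142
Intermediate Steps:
l = -2212 (l = -8 - 2204 = -2212)
m(X) = 1
(m(203) - 24175)/(l + z(221, -205)) = (1 - 24175)/(-2212 + 221) = -24174/(-1991) = -24174*(-1/1991) = 24174/1991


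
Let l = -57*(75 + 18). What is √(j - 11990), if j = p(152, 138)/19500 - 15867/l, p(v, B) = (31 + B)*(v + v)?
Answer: I*√23386670785155/44175 ≈ 109.47*I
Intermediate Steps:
p(v, B) = 2*v*(31 + B) (p(v, B) = (31 + B)*(2*v) = 2*v*(31 + B))
l = -5301 (l = -57*93 = -5301)
j = 1243057/220875 (j = (2*152*(31 + 138))/19500 - 15867/(-5301) = (2*152*169)*(1/19500) - 15867*(-1/5301) = 51376*(1/19500) + 1763/589 = 988/375 + 1763/589 = 1243057/220875 ≈ 5.6279)
√(j - 11990) = √(1243057/220875 - 11990) = √(-2647048193/220875) = I*√23386670785155/44175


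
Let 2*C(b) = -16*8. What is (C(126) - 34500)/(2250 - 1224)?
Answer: -17282/513 ≈ -33.688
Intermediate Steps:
C(b) = -64 (C(b) = (-16*8)/2 = (1/2)*(-128) = -64)
(C(126) - 34500)/(2250 - 1224) = (-64 - 34500)/(2250 - 1224) = -34564/1026 = -34564*1/1026 = -17282/513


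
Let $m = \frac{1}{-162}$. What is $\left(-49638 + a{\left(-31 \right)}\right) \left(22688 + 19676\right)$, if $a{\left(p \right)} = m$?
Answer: $- \frac{170332023974}{81} \approx -2.1029 \cdot 10^{9}$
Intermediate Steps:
$m = - \frac{1}{162} \approx -0.0061728$
$a{\left(p \right)} = - \frac{1}{162}$
$\left(-49638 + a{\left(-31 \right)}\right) \left(22688 + 19676\right) = \left(-49638 - \frac{1}{162}\right) \left(22688 + 19676\right) = \left(- \frac{8041357}{162}\right) 42364 = - \frac{170332023974}{81}$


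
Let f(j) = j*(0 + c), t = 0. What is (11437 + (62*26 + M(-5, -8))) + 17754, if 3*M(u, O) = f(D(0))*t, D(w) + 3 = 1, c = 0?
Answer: 30803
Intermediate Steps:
D(w) = -2 (D(w) = -3 + 1 = -2)
f(j) = 0 (f(j) = j*(0 + 0) = j*0 = 0)
M(u, O) = 0 (M(u, O) = (0*0)/3 = (⅓)*0 = 0)
(11437 + (62*26 + M(-5, -8))) + 17754 = (11437 + (62*26 + 0)) + 17754 = (11437 + (1612 + 0)) + 17754 = (11437 + 1612) + 17754 = 13049 + 17754 = 30803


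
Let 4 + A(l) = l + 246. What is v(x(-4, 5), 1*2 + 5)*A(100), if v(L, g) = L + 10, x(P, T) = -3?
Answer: 2394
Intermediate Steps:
v(L, g) = 10 + L
A(l) = 242 + l (A(l) = -4 + (l + 246) = -4 + (246 + l) = 242 + l)
v(x(-4, 5), 1*2 + 5)*A(100) = (10 - 3)*(242 + 100) = 7*342 = 2394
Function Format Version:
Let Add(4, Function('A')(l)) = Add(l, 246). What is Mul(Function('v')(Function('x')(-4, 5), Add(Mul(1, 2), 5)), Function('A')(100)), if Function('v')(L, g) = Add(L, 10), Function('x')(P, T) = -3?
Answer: 2394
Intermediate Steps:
Function('v')(L, g) = Add(10, L)
Function('A')(l) = Add(242, l) (Function('A')(l) = Add(-4, Add(l, 246)) = Add(-4, Add(246, l)) = Add(242, l))
Mul(Function('v')(Function('x')(-4, 5), Add(Mul(1, 2), 5)), Function('A')(100)) = Mul(Add(10, -3), Add(242, 100)) = Mul(7, 342) = 2394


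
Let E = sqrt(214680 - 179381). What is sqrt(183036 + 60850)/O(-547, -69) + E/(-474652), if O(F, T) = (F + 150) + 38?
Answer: -sqrt(243886)/359 - sqrt(35299)/474652 ≈ -1.3760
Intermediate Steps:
O(F, T) = 188 + F (O(F, T) = (150 + F) + 38 = 188 + F)
E = sqrt(35299) ≈ 187.88
sqrt(183036 + 60850)/O(-547, -69) + E/(-474652) = sqrt(183036 + 60850)/(188 - 547) + sqrt(35299)/(-474652) = sqrt(243886)/(-359) + sqrt(35299)*(-1/474652) = sqrt(243886)*(-1/359) - sqrt(35299)/474652 = -sqrt(243886)/359 - sqrt(35299)/474652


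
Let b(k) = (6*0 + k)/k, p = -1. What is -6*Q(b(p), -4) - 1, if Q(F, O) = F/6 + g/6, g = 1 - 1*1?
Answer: -2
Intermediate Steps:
g = 0 (g = 1 - 1 = 0)
b(k) = 1 (b(k) = (0 + k)/k = k/k = 1)
Q(F, O) = F/6 (Q(F, O) = F/6 + 0/6 = F*(⅙) + 0*(⅙) = F/6 + 0 = F/6)
-6*Q(b(p), -4) - 1 = -1 - 1 = -2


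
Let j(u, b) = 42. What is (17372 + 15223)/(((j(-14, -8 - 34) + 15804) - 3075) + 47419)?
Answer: 6519/12038 ≈ 0.54154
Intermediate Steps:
(17372 + 15223)/(((j(-14, -8 - 34) + 15804) - 3075) + 47419) = (17372 + 15223)/(((42 + 15804) - 3075) + 47419) = 32595/((15846 - 3075) + 47419) = 32595/(12771 + 47419) = 32595/60190 = 32595*(1/60190) = 6519/12038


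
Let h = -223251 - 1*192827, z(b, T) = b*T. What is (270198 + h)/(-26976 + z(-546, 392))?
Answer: 18235/30126 ≈ 0.60529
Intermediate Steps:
z(b, T) = T*b
h = -416078 (h = -223251 - 192827 = -416078)
(270198 + h)/(-26976 + z(-546, 392)) = (270198 - 416078)/(-26976 + 392*(-546)) = -145880/(-26976 - 214032) = -145880/(-241008) = -145880*(-1/241008) = 18235/30126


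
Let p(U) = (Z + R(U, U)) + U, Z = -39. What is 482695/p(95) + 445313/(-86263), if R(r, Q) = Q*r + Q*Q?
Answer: 33575881607/1561877878 ≈ 21.497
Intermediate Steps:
R(r, Q) = Q² + Q*r (R(r, Q) = Q*r + Q² = Q² + Q*r)
p(U) = -39 + U + 2*U² (p(U) = (-39 + U*(U + U)) + U = (-39 + U*(2*U)) + U = (-39 + 2*U²) + U = -39 + U + 2*U²)
482695/p(95) + 445313/(-86263) = 482695/(-39 + 95 + 2*95²) + 445313/(-86263) = 482695/(-39 + 95 + 2*9025) + 445313*(-1/86263) = 482695/(-39 + 95 + 18050) - 445313/86263 = 482695/18106 - 445313/86263 = 33575881607/1561877878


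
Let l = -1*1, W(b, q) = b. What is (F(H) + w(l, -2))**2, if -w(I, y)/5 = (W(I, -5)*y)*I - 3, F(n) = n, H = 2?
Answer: 729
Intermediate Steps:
l = -1
w(I, y) = 15 - 5*y*I**2 (w(I, y) = -5*((I*y)*I - 3) = -5*(y*I**2 - 3) = -5*(-3 + y*I**2) = 15 - 5*y*I**2)
(F(H) + w(l, -2))**2 = (2 + (15 - 5*(-2)*(-1)**2))**2 = (2 + (15 - 5*(-2)*1))**2 = (2 + (15 + 10))**2 = (2 + 25)**2 = 27**2 = 729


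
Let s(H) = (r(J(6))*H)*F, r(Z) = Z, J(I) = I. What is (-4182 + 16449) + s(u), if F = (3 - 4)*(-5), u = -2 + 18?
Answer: 12747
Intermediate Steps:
u = 16
F = 5 (F = -1*(-5) = 5)
s(H) = 30*H (s(H) = (6*H)*5 = 30*H)
(-4182 + 16449) + s(u) = (-4182 + 16449) + 30*16 = 12267 + 480 = 12747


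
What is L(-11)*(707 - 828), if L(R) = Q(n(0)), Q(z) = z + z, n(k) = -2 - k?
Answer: 484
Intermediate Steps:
Q(z) = 2*z
L(R) = -4 (L(R) = 2*(-2 - 1*0) = 2*(-2 + 0) = 2*(-2) = -4)
L(-11)*(707 - 828) = -4*(707 - 828) = -4*(-121) = 484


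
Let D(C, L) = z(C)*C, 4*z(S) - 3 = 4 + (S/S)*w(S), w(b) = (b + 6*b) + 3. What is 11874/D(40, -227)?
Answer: 5937/1450 ≈ 4.0945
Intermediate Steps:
w(b) = 3 + 7*b (w(b) = 7*b + 3 = 3 + 7*b)
z(S) = 5/2 + 7*S/4 (z(S) = ¾ + (4 + (S/S)*(3 + 7*S))/4 = ¾ + (4 + 1*(3 + 7*S))/4 = ¾ + (4 + (3 + 7*S))/4 = ¾ + (7 + 7*S)/4 = ¾ + (7/4 + 7*S/4) = 5/2 + 7*S/4)
D(C, L) = C*(5/2 + 7*C/4) (D(C, L) = (5/2 + 7*C/4)*C = C*(5/2 + 7*C/4))
11874/D(40, -227) = 11874/(((¼)*40*(10 + 7*40))) = 11874/(((¼)*40*(10 + 280))) = 11874/(((¼)*40*290)) = 11874/2900 = 11874*(1/2900) = 5937/1450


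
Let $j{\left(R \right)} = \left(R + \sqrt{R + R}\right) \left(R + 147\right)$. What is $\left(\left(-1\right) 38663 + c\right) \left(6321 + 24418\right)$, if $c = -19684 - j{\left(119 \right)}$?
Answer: $-2766540739 - 8176574 \sqrt{238} \approx -2.8927 \cdot 10^{9}$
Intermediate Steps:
$j{\left(R \right)} = \left(147 + R\right) \left(R + \sqrt{2} \sqrt{R}\right)$ ($j{\left(R \right)} = \left(R + \sqrt{2 R}\right) \left(147 + R\right) = \left(R + \sqrt{2} \sqrt{R}\right) \left(147 + R\right) = \left(147 + R\right) \left(R + \sqrt{2} \sqrt{R}\right)$)
$c = -51338 - 266 \sqrt{238}$ ($c = -19684 - \left(119^{2} + 147 \cdot 119 + \sqrt{2} \cdot 119^{\frac{3}{2}} + 147 \sqrt{2} \sqrt{119}\right) = -19684 - \left(14161 + 17493 + \sqrt{2} \cdot 119 \sqrt{119} + 147 \sqrt{238}\right) = -19684 - \left(14161 + 17493 + 119 \sqrt{238} + 147 \sqrt{238}\right) = -19684 - \left(31654 + 266 \sqrt{238}\right) = -51338 - 266 \sqrt{238} \approx -55442.0$)
$\left(\left(-1\right) 38663 + c\right) \left(6321 + 24418\right) = \left(\left(-1\right) 38663 - \left(51338 + 266 \sqrt{238}\right)\right) \left(6321 + 24418\right) = \left(-38663 - \left(51338 + 266 \sqrt{238}\right)\right) 30739 = \left(-90001 - 266 \sqrt{238}\right) 30739 = -2766540739 - 8176574 \sqrt{238}$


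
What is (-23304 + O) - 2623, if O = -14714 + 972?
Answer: -39669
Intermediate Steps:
O = -13742
(-23304 + O) - 2623 = (-23304 - 13742) - 2623 = -37046 - 2623 = -39669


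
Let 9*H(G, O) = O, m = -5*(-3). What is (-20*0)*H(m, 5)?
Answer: 0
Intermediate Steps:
m = 15
H(G, O) = O/9
(-20*0)*H(m, 5) = (-20*0)*((⅑)*5) = 0*(5/9) = 0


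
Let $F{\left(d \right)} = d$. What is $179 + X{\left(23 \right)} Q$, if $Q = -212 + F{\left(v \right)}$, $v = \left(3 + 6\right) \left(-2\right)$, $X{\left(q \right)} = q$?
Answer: $-5111$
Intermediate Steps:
$v = -18$ ($v = 9 \left(-2\right) = -18$)
$Q = -230$ ($Q = -212 - 18 = -230$)
$179 + X{\left(23 \right)} Q = 179 + 23 \left(-230\right) = 179 - 5290 = -5111$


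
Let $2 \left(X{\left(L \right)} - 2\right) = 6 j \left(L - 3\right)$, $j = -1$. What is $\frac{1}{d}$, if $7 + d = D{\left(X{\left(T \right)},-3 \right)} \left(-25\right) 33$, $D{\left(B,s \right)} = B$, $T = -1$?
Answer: $- \frac{1}{11557} \approx -8.6528 \cdot 10^{-5}$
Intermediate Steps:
$X{\left(L \right)} = 11 - 3 L$ ($X{\left(L \right)} = 2 + \frac{6 \left(-1\right) \left(L - 3\right)}{2} = 2 + \frac{\left(-6\right) \left(-3 + L\right)}{2} = 2 + \frac{18 - 6 L}{2} = 2 - \left(-9 + 3 L\right) = 11 - 3 L$)
$d = -11557$ ($d = -7 + \left(11 - -3\right) \left(-25\right) 33 = -7 + \left(11 + 3\right) \left(-25\right) 33 = -7 + 14 \left(-25\right) 33 = -7 - 11550 = -11557$)
$\frac{1}{d} = \frac{1}{-11557} = - \frac{1}{11557}$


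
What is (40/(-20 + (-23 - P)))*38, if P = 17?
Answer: -76/3 ≈ -25.333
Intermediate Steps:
(40/(-20 + (-23 - P)))*38 = (40/(-20 + (-23 - 1*17)))*38 = (40/(-20 + (-23 - 17)))*38 = (40/(-20 - 40))*38 = (40/(-60))*38 = (40*(-1/60))*38 = -⅔*38 = -76/3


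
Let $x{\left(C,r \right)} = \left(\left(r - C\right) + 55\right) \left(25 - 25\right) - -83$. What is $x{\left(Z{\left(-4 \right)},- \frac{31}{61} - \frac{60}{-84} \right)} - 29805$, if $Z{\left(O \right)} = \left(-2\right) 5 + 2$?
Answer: $-29722$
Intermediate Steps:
$Z{\left(O \right)} = -8$ ($Z{\left(O \right)} = -10 + 2 = -8$)
$x{\left(C,r \right)} = 83$ ($x{\left(C,r \right)} = \left(55 + r - C\right) 0 + 83 = 0 + 83 = 83$)
$x{\left(Z{\left(-4 \right)},- \frac{31}{61} - \frac{60}{-84} \right)} - 29805 = 83 - 29805 = -29722$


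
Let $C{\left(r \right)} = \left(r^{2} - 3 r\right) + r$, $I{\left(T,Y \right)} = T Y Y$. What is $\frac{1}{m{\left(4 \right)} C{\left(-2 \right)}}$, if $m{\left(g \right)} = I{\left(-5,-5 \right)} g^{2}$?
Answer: $- \frac{1}{16000} \approx -6.25 \cdot 10^{-5}$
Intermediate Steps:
$I{\left(T,Y \right)} = T Y^{2}$
$m{\left(g \right)} = - 125 g^{2}$ ($m{\left(g \right)} = - 5 \left(-5\right)^{2} g^{2} = \left(-5\right) 25 g^{2} = - 125 g^{2}$)
$C{\left(r \right)} = r^{2} - 2 r$
$\frac{1}{m{\left(4 \right)} C{\left(-2 \right)}} = \frac{1}{- 125 \cdot 4^{2} \left(- 2 \left(-2 - 2\right)\right)} = \frac{1}{\left(-125\right) 16 \left(\left(-2\right) \left(-4\right)\right)} = \frac{1}{\left(-2000\right) 8} = \frac{1}{-16000} = - \frac{1}{16000}$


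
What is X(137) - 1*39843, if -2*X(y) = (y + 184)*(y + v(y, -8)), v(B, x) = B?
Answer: -83820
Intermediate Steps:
X(y) = -y*(184 + y) (X(y) = -(y + 184)*(y + y)/2 = -(184 + y)*2*y/2 = -y*(184 + y))
X(137) - 1*39843 = 137*(-184 - 1*137) - 1*39843 = 137*(-184 - 137) - 39843 = 137*(-321) - 39843 = -43977 - 39843 = -83820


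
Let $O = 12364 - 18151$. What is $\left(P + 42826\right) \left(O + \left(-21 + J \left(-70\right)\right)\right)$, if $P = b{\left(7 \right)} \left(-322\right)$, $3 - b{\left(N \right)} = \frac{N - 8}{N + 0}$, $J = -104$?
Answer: $61550208$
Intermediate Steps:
$b{\left(N \right)} = 3 - \frac{-8 + N}{N}$ ($b{\left(N \right)} = 3 - \frac{N - 8}{N + 0} = 3 - \frac{-8 + N}{N}$)
$O = -5787$
$P = -1012$ ($P = \left(2 + \frac{8}{7}\right) \left(-322\right) = \frac{22}{7} \left(-322\right) = -1012$)
$\left(P + 42826\right) \left(O + \left(-21 + J \left(-70\right)\right)\right) = \left(-1012 + 42826\right) \left(-5787 - -7259\right) = 41814 \left(-5787 + \left(-21 + 7280\right)\right) = 41814 \left(-5787 + 7259\right) = 41814 \cdot 1472 = 61550208$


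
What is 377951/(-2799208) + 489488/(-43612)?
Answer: -346665481129/30519764824 ≈ -11.359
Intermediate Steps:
377951/(-2799208) + 489488/(-43612) = 377951*(-1/2799208) + 489488*(-1/43612) = -377951/2799208 - 122372/10903 = -346665481129/30519764824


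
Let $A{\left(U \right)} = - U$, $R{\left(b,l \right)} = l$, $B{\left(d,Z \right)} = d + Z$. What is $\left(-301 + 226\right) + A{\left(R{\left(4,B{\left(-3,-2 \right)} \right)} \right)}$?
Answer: $-70$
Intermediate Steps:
$B{\left(d,Z \right)} = Z + d$
$\left(-301 + 226\right) + A{\left(R{\left(4,B{\left(-3,-2 \right)} \right)} \right)} = \left(-301 + 226\right) - \left(-2 - 3\right) = -75 - -5 = -75 + 5 = -70$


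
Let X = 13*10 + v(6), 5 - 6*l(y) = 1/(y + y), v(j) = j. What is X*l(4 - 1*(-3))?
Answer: 782/7 ≈ 111.71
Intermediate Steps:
l(y) = ⅚ - 1/(12*y) (l(y) = ⅚ - 1/(6*(y + y)) = ⅚ - 1/(2*y)/6 = ⅚ - 1/(12*y))
X = 136 (X = 13*10 + 6 = 130 + 6 = 136)
X*l(4 - 1*(-3)) = 136*((-1 + 10*(4 - 1*(-3)))/(12*(4 - 1*(-3)))) = 136*((-1 + 10*(4 + 3))/(12*(4 + 3))) = 136*((1/12)*(-1 + 10*7)/7) = 136*((1/12)*(⅐)*(-1 + 70)) = 136*((1/12)*(⅐)*69) = 136*(23/28) = 782/7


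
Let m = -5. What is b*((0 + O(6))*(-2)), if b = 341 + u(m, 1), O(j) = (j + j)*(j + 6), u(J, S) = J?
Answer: -96768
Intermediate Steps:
O(j) = 2*j*(6 + j) (O(j) = (2*j)*(6 + j) = 2*j*(6 + j))
b = 336 (b = 341 - 5 = 336)
b*((0 + O(6))*(-2)) = 336*((0 + 2*6*(6 + 6))*(-2)) = 336*((0 + 2*6*12)*(-2)) = 336*((0 + 144)*(-2)) = 336*(144*(-2)) = 336*(-288) = -96768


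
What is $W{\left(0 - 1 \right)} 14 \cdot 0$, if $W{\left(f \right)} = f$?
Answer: $0$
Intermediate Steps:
$W{\left(0 - 1 \right)} 14 \cdot 0 = \left(0 - 1\right) 14 \cdot 0 = \left(-1\right) 14 \cdot 0 = \left(-14\right) 0 = 0$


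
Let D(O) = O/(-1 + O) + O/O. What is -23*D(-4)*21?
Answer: -4347/5 ≈ -869.40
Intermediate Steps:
D(O) = 1 + O/(-1 + O) (D(O) = O/(-1 + O) + 1 = 1 + O/(-1 + O))
-23*D(-4)*21 = -23*(-1 + 2*(-4))/(-1 - 4)*21 = -23*(-1 - 8)/(-5)*21 = -(-23)*(-9)/5*21 = -23*9/5*21 = -207/5*21 = -4347/5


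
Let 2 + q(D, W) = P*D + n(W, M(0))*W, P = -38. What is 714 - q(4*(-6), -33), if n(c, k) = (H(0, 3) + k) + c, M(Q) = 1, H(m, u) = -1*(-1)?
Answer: -1219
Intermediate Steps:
H(m, u) = 1
n(c, k) = 1 + c + k (n(c, k) = (1 + k) + c = 1 + c + k)
q(D, W) = -2 - 38*D + W*(2 + W) (q(D, W) = -2 + (-38*D + (1 + W + 1)*W) = -2 + (-38*D + (2 + W)*W) = -2 + (-38*D + W*(2 + W)) = -2 - 38*D + W*(2 + W))
714 - q(4*(-6), -33) = 714 - (-2 - 152*(-6) - 33*(2 - 33)) = 714 - (-2 - 38*(-24) - 33*(-31)) = 714 - (-2 + 912 + 1023) = 714 - 1*1933 = 714 - 1933 = -1219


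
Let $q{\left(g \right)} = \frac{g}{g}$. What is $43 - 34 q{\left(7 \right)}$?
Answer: $9$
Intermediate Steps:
$q{\left(g \right)} = 1$
$43 - 34 q{\left(7 \right)} = 43 - 34 = 9$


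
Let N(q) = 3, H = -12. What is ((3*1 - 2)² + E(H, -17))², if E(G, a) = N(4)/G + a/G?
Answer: 169/36 ≈ 4.6944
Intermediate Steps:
E(G, a) = 3/G + a/G
((3*1 - 2)² + E(H, -17))² = ((3*1 - 2)² + (3 - 17)/(-12))² = ((3 - 2)² - 1/12*(-14))² = (1² + 7/6)² = (1 + 7/6)² = (13/6)² = 169/36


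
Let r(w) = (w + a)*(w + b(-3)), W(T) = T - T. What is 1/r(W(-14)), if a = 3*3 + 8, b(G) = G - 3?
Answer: -1/102 ≈ -0.0098039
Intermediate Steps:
b(G) = -3 + G
W(T) = 0
a = 17 (a = 9 + 8 = 17)
r(w) = (-6 + w)*(17 + w) (r(w) = (w + 17)*(w + (-3 - 3)) = (17 + w)*(w - 6) = (17 + w)*(-6 + w) = (-6 + w)*(17 + w))
1/r(W(-14)) = 1/(-102 + 0² + 11*0) = 1/(-102 + 0 + 0) = 1/(-102) = -1/102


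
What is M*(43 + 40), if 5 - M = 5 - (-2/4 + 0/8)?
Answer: -83/2 ≈ -41.500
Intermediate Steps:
M = -½ (M = 5 - (5 - (-2/4 + 0/8)) = 5 - (5 - (-2*¼ + 0*(⅛))) = 5 - (5 - (-½ + 0)) = 5 - (5 - 1*(-½)) = 5 - (5 + ½) = 5 - 1*11/2 = 5 - 11/2 = -½ ≈ -0.50000)
M*(43 + 40) = -(43 + 40)/2 = -½*83 = -83/2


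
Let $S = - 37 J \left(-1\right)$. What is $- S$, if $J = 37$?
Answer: $-1369$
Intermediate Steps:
$S = 1369$ ($S = \left(-37\right) 37 \left(-1\right) = \left(-1369\right) \left(-1\right) = 1369$)
$- S = \left(-1\right) 1369 = -1369$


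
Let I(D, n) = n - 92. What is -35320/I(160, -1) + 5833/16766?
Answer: 592717589/1559238 ≈ 380.13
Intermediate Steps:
I(D, n) = -92 + n
-35320/I(160, -1) + 5833/16766 = -35320/(-92 - 1) + 5833/16766 = -35320/(-93) + 5833*(1/16766) = -35320*(-1/93) + 5833/16766 = 35320/93 + 5833/16766 = 592717589/1559238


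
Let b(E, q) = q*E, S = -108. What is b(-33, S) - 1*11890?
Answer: -8326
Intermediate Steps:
b(E, q) = E*q
b(-33, S) - 1*11890 = -33*(-108) - 1*11890 = 3564 - 11890 = -8326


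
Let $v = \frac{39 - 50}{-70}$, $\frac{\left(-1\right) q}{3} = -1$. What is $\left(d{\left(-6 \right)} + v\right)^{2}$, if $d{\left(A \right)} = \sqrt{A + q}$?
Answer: $- \frac{14579}{4900} + \frac{11 i \sqrt{3}}{35} \approx -2.9753 + 0.54436 i$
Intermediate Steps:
$q = 3$ ($q = \left(-3\right) \left(-1\right) = 3$)
$d{\left(A \right)} = \sqrt{3 + A}$ ($d{\left(A \right)} = \sqrt{A + 3} = \sqrt{3 + A}$)
$v = \frac{11}{70}$ ($v = \left(39 - 50\right) \left(- \frac{1}{70}\right) = \left(-11\right) \left(- \frac{1}{70}\right) = \frac{11}{70} \approx 0.15714$)
$\left(d{\left(-6 \right)} + v\right)^{2} = \left(\sqrt{3 - 6} + \frac{11}{70}\right)^{2} = \left(\sqrt{-3} + \frac{11}{70}\right)^{2} = \left(i \sqrt{3} + \frac{11}{70}\right)^{2} = \left(\frac{11}{70} + i \sqrt{3}\right)^{2}$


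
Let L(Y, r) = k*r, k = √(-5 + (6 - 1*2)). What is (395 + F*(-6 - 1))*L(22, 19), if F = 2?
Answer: 7239*I ≈ 7239.0*I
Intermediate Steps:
k = I (k = √(-5 + (6 - 2)) = √(-5 + 4) = √(-1) = I ≈ 1.0*I)
L(Y, r) = I*r
(395 + F*(-6 - 1))*L(22, 19) = (395 + 2*(-6 - 1))*(I*19) = (395 + 2*(-7))*(19*I) = (395 - 14)*(19*I) = 381*(19*I) = 7239*I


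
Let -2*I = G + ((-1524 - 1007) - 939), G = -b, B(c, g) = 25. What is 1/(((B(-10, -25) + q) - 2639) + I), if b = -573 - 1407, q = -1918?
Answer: -1/3787 ≈ -0.00026406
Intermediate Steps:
b = -1980
G = 1980 (G = -1*(-1980) = 1980)
I = 745 (I = -(1980 + ((-1524 - 1007) - 939))/2 = -(1980 + (-2531 - 939))/2 = -(1980 - 3470)/2 = -½*(-1490) = 745)
1/(((B(-10, -25) + q) - 2639) + I) = 1/(((25 - 1918) - 2639) + 745) = 1/((-1893 - 2639) + 745) = 1/(-4532 + 745) = 1/(-3787) = -1/3787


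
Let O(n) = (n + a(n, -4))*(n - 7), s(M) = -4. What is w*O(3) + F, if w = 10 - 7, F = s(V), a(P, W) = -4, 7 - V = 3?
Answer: 8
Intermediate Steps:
V = 4 (V = 7 - 1*3 = 7 - 3 = 4)
F = -4
O(n) = (-7 + n)*(-4 + n) (O(n) = (n - 4)*(n - 7) = (-4 + n)*(-7 + n) = (-7 + n)*(-4 + n))
w = 3
w*O(3) + F = 3*(28 + 3² - 11*3) - 4 = 3*(28 + 9 - 33) - 4 = 3*4 - 4 = 12 - 4 = 8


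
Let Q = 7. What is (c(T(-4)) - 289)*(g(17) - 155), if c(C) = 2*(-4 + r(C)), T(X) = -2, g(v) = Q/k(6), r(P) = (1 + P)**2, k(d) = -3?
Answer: 139240/3 ≈ 46413.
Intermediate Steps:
g(v) = -7/3 (g(v) = 7/(-3) = 7*(-1/3) = -7/3)
c(C) = -8 + 2*(1 + C)**2 (c(C) = 2*(-4 + (1 + C)**2) = -8 + 2*(1 + C)**2)
(c(T(-4)) - 289)*(g(17) - 155) = ((-8 + 2*(1 - 2)**2) - 289)*(-7/3 - 155) = ((-8 + 2*(-1)**2) - 289)*(-472/3) = ((-8 + 2*1) - 289)*(-472/3) = ((-8 + 2) - 289)*(-472/3) = (-6 - 289)*(-472/3) = -295*(-472/3) = 139240/3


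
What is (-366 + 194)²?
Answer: 29584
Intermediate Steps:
(-366 + 194)² = (-172)² = 29584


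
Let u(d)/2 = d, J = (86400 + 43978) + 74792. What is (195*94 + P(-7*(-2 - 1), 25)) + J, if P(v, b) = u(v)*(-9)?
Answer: 223122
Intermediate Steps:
J = 205170 (J = 130378 + 74792 = 205170)
u(d) = 2*d
P(v, b) = -18*v (P(v, b) = (2*v)*(-9) = -18*v)
(195*94 + P(-7*(-2 - 1), 25)) + J = (195*94 - (-126)*(-2 - 1)) + 205170 = (18330 - (-126)*(-3)) + 205170 = (18330 - 18*21) + 205170 = (18330 - 378) + 205170 = 17952 + 205170 = 223122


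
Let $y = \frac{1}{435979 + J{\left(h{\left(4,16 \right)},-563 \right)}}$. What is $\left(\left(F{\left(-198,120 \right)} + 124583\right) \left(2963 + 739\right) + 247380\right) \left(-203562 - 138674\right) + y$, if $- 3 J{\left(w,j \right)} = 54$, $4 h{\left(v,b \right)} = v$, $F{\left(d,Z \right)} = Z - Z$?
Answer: $- \frac{68849598680761110215}{435961} \approx -1.5793 \cdot 10^{14}$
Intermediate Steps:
$F{\left(d,Z \right)} = 0$
$h{\left(v,b \right)} = \frac{v}{4}$
$J{\left(w,j \right)} = -18$ ($J{\left(w,j \right)} = \left(- \frac{1}{3}\right) 54 = -18$)
$y = \frac{1}{435961}$ ($y = \frac{1}{435979 - 18} = \frac{1}{435961} \approx 2.2938 \cdot 10^{-6}$)
$\left(\left(F{\left(-198,120 \right)} + 124583\right) \left(2963 + 739\right) + 247380\right) \left(-203562 - 138674\right) + y = \left(\left(0 + 124583\right) \left(2963 + 739\right) + 247380\right) \left(-203562 - 138674\right) + \frac{1}{435961} = \left(124583 \cdot 3702 + 247380\right) \left(-342236\right) + \frac{1}{435961} = \left(461206266 + 247380\right) \left(-342236\right) + \frac{1}{435961} = 461453646 \left(-342236\right) + \frac{1}{435961} = -157926049992456 + \frac{1}{435961} = - \frac{68849598680761110215}{435961}$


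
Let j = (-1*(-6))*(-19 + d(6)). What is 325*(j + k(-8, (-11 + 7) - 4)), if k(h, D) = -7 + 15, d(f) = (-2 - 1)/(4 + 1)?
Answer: -35620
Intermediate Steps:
d(f) = -3/5
k(h, D) = 8
j = -588/5 (j = (-1*(-6))*(-19 - 3/5) = 6*(-98/5) = -588/5 ≈ -117.60)
325*(j + k(-8, (-11 + 7) - 4)) = 325*(-588/5 + 8) = 325*(-548/5) = -35620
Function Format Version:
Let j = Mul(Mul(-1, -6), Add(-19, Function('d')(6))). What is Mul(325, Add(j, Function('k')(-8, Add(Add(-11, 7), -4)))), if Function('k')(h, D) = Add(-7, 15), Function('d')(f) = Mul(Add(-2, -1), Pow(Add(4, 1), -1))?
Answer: -35620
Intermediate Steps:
Function('d')(f) = Rational(-3, 5) (Function('d')(f) = Mul(-3, Pow(5, -1)) = Mul(-3, Rational(1, 5)) = Rational(-3, 5))
Function('k')(h, D) = 8
j = Rational(-588, 5) (j = Mul(Mul(-1, -6), Add(-19, Rational(-3, 5))) = Mul(6, Rational(-98, 5)) = Rational(-588, 5) ≈ -117.60)
Mul(325, Add(j, Function('k')(-8, Add(Add(-11, 7), -4)))) = Mul(325, Add(Rational(-588, 5), 8)) = Mul(325, Rational(-548, 5)) = -35620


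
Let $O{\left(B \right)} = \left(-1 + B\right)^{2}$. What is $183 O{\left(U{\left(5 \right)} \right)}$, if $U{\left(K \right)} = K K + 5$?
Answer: $153903$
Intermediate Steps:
$U{\left(K \right)} = 5 + K^{2}$ ($U{\left(K \right)} = K^{2} + 5 = 5 + K^{2}$)
$183 O{\left(U{\left(5 \right)} \right)} = 183 \left(-1 + \left(5 + 5^{2}\right)\right)^{2} = 183 \left(-1 + \left(5 + 25\right)\right)^{2} = 183 \left(-1 + 30\right)^{2} = 183 \cdot 29^{2} = 183 \cdot 841 = 153903$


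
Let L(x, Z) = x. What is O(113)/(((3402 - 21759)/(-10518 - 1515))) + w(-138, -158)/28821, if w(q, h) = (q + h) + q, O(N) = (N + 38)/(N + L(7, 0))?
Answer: 5712359387/7054227960 ≈ 0.80978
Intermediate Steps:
O(N) = (38 + N)/(7 + N) (O(N) = (N + 38)/(N + 7) = (38 + N)/(7 + N))
w(q, h) = h + 2*q (w(q, h) = (h + q) + q = h + 2*q)
O(113)/(((3402 - 21759)/(-10518 - 1515))) + w(-138, -158)/28821 = ((38 + 113)/(7 + 113))/(((3402 - 21759)/(-10518 - 1515))) + (-158 + 2*(-138))/28821 = (151/120)/((-18357/(-12033))) + (-158 - 276)*(1/28821) = ((1/120)*151)/((-18357*(-1/12033))) - 434*1/28821 = 151/(120*(6119/4011)) - 434/28821 = (151/120)*(4011/6119) - 434/28821 = 201887/244760 - 434/28821 = 5712359387/7054227960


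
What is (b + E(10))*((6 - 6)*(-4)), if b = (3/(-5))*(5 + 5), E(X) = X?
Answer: 0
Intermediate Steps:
b = -6 (b = (3*(-⅕))*10 = -⅗*10 = -6)
(b + E(10))*((6 - 6)*(-4)) = (-6 + 10)*((6 - 6)*(-4)) = 4*(0*(-4)) = 4*0 = 0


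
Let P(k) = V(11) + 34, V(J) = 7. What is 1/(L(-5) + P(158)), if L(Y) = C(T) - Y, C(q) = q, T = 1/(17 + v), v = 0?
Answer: 17/783 ≈ 0.021711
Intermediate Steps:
T = 1/17 (T = 1/(17 + 0) = 1/17 ≈ 0.058824)
L(Y) = 1/17 - Y
P(k) = 41 (P(k) = 7 + 34 = 41)
1/(L(-5) + P(158)) = 1/((1/17 - 1*(-5)) + 41) = 1/((1/17 + 5) + 41) = 1/(86/17 + 41) = 1/(783/17) = 17/783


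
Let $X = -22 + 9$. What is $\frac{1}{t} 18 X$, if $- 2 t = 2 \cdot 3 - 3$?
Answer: $156$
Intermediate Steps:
$t = - \frac{3}{2}$ ($t = - \frac{2 \cdot 3 - 3}{2} = - \frac{6 - 3}{2} = \left(- \frac{1}{2}\right) 3 = - \frac{3}{2} \approx -1.5$)
$X = -13$
$\frac{1}{t} 18 X = \frac{1}{- \frac{3}{2}} \cdot 18 \left(-13\right) = \left(- \frac{2}{3}\right) 18 \left(-13\right) = \left(-12\right) \left(-13\right) = 156$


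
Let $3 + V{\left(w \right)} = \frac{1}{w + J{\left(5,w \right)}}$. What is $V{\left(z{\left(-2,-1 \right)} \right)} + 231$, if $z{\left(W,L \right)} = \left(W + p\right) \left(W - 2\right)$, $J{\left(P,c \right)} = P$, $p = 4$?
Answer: $\frac{683}{3} \approx 227.67$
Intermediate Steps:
$z{\left(W,L \right)} = \left(-2 + W\right) \left(4 + W\right)$ ($z{\left(W,L \right)} = \left(W + 4\right) \left(W - 2\right) = \left(4 + W\right) \left(-2 + W\right) = \left(-2 + W\right) \left(4 + W\right)$)
$V{\left(w \right)} = -3 + \frac{1}{5 + w}$ ($V{\left(w \right)} = -3 + \frac{1}{w + 5} = -3 + \frac{1}{5 + w}$)
$V{\left(z{\left(-2,-1 \right)} \right)} + 231 = \frac{-14 - 3 \left(-8 + \left(-2\right)^{2} + 2 \left(-2\right)\right)}{5 + \left(-8 + \left(-2\right)^{2} + 2 \left(-2\right)\right)} + 231 = \frac{-14 - 3 \left(-8 + 4 - 4\right)}{5 - 8} + 231 = \frac{-14 - -24}{5 - 8} + 231 = \frac{-14 + 24}{-3} + 231 = \left(- \frac{1}{3}\right) 10 + 231 = - \frac{10}{3} + 231 = \frac{683}{3}$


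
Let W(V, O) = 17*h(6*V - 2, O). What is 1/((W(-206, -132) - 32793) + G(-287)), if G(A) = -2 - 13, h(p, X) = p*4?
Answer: -1/116992 ≈ -8.5476e-6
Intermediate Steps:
h(p, X) = 4*p
G(A) = -15
W(V, O) = -136 + 408*V (W(V, O) = 17*(4*(6*V - 2)) = 17*(4*(-2 + 6*V)) = 17*(-8 + 24*V) = -136 + 408*V)
1/((W(-206, -132) - 32793) + G(-287)) = 1/(((-136 + 408*(-206)) - 32793) - 15) = 1/(((-136 - 84048) - 32793) - 15) = 1/((-84184 - 32793) - 15) = 1/(-116977 - 15) = 1/(-116992) = -1/116992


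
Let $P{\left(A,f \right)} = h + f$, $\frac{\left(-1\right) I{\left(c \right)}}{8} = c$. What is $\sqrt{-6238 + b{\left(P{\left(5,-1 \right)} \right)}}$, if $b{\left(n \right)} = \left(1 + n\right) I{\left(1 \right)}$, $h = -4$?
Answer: $i \sqrt{6206} \approx 78.778 i$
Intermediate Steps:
$I{\left(c \right)} = - 8 c$
$P{\left(A,f \right)} = -4 + f$
$b{\left(n \right)} = -8 - 8 n$ ($b{\left(n \right)} = \left(1 + n\right) \left(\left(-8\right) 1\right) = \left(1 + n\right) \left(-8\right) = -8 - 8 n$)
$\sqrt{-6238 + b{\left(P{\left(5,-1 \right)} \right)}} = \sqrt{-6238 - \left(8 + 8 \left(-4 - 1\right)\right)} = \sqrt{-6238 - -32} = \sqrt{-6238 + \left(-8 + 40\right)} = \sqrt{-6238 + 32} = \sqrt{-6206} = i \sqrt{6206}$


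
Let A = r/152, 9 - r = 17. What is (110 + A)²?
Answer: 4363921/361 ≈ 12088.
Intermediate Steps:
r = -8 (r = 9 - 1*17 = 9 - 17 = -8)
A = -1/19 (A = -8/152 = -8*1/152 = -1/19 ≈ -0.052632)
(110 + A)² = (110 - 1/19)² = (2089/19)² = 4363921/361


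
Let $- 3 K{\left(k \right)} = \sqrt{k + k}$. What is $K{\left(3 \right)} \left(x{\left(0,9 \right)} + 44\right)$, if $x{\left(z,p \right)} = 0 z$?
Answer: $- \frac{44 \sqrt{6}}{3} \approx -35.926$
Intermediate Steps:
$x{\left(z,p \right)} = 0$
$K{\left(k \right)} = - \frac{\sqrt{2} \sqrt{k}}{3}$ ($K{\left(k \right)} = - \frac{\sqrt{k + k}}{3} = - \frac{\sqrt{2 k}}{3} = - \frac{\sqrt{2} \sqrt{k}}{3}$)
$K{\left(3 \right)} \left(x{\left(0,9 \right)} + 44\right) = - \frac{\sqrt{2} \sqrt{3}}{3} \left(0 + 44\right) = - \frac{\sqrt{6}}{3} \cdot 44 = - \frac{44 \sqrt{6}}{3}$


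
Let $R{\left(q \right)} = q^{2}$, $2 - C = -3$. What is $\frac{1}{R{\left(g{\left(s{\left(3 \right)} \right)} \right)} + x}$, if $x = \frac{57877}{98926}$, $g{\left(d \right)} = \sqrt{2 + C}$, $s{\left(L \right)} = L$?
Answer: $\frac{98926}{750359} \approx 0.13184$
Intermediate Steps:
$C = 5$ ($C = 2 - -3 = 2 + 3 = 5$)
$g{\left(d \right)} = \sqrt{7}$ ($g{\left(d \right)} = \sqrt{2 + 5} = \sqrt{7}$)
$x = \frac{57877}{98926}$ ($x = 57877 \cdot \frac{1}{98926} = \frac{57877}{98926} \approx 0.58505$)
$\frac{1}{R{\left(g{\left(s{\left(3 \right)} \right)} \right)} + x} = \frac{1}{\left(\sqrt{7}\right)^{2} + \frac{57877}{98926}} = \frac{1}{7 + \frac{57877}{98926}} = \frac{1}{\frac{750359}{98926}} = \frac{98926}{750359}$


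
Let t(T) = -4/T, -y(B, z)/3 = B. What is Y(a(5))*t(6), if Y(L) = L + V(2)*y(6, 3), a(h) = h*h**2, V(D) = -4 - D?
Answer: -466/3 ≈ -155.33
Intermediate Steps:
y(B, z) = -3*B
a(h) = h**3
Y(L) = 108 + L (Y(L) = L + (-4 - 1*2)*(-3*6) = L + (-4 - 2)*(-18) = L - 6*(-18) = L + 108 = 108 + L)
Y(a(5))*t(6) = (108 + 5**3)*(-4/6) = (108 + 125)*(-4*1/6) = 233*(-2/3) = -466/3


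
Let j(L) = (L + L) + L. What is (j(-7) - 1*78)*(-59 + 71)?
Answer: -1188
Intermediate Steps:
j(L) = 3*L (j(L) = 2*L + L = 3*L)
(j(-7) - 1*78)*(-59 + 71) = (3*(-7) - 1*78)*(-59 + 71) = (-21 - 78)*12 = -99*12 = -1188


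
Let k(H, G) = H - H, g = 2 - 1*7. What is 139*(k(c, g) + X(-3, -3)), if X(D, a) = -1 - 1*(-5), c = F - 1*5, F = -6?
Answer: 556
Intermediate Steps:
c = -11 (c = -6 - 1*5 = -6 - 5 = -11)
g = -5 (g = 2 - 7 = -5)
k(H, G) = 0
X(D, a) = 4 (X(D, a) = -1 + 5 = 4)
139*(k(c, g) + X(-3, -3)) = 139*(0 + 4) = 139*4 = 556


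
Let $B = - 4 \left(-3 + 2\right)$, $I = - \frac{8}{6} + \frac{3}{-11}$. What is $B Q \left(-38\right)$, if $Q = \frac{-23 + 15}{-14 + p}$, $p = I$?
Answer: $- \frac{40128}{515} \approx -77.918$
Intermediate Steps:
$I = - \frac{53}{33}$ ($I = \left(-8\right) \frac{1}{6} + 3 \left(- \frac{1}{11}\right) = - \frac{4}{3} - \frac{3}{11} = - \frac{53}{33} \approx -1.6061$)
$p = - \frac{53}{33} \approx -1.6061$
$B = 4$ ($B = \left(-4\right) \left(-1\right) = 4$)
$Q = \frac{264}{515}$ ($Q = \frac{-23 + 15}{-14 - \frac{53}{33}} = - \frac{8}{- \frac{515}{33}} = \left(-8\right) \left(- \frac{33}{515}\right) = \frac{264}{515} \approx 0.51262$)
$B Q \left(-38\right) = 4 \cdot \frac{264}{515} \left(-38\right) = \frac{1056}{515} \left(-38\right) = - \frac{40128}{515}$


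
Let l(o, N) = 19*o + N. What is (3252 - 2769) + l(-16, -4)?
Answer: 175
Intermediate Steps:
l(o, N) = N + 19*o
(3252 - 2769) + l(-16, -4) = (3252 - 2769) + (-4 + 19*(-16)) = 483 + (-4 - 304) = 483 - 308 = 175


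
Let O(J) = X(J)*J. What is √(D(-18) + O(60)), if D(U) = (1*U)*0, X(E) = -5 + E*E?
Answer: 10*√2157 ≈ 464.44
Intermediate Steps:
X(E) = -5 + E²
O(J) = J*(-5 + J²) (O(J) = (-5 + J²)*J = J*(-5 + J²))
D(U) = 0 (D(U) = U*0 = 0)
√(D(-18) + O(60)) = √(0 + 60*(-5 + 60²)) = √(0 + 60*(-5 + 3600)) = √(0 + 60*3595) = √(0 + 215700) = √215700 = 10*√2157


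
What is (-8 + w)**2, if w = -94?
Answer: 10404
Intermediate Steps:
(-8 + w)**2 = (-8 - 94)**2 = (-102)**2 = 10404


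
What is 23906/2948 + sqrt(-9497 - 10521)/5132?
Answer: 11953/1474 + I*sqrt(20018)/5132 ≈ 8.1092 + 0.027569*I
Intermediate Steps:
23906/2948 + sqrt(-9497 - 10521)/5132 = 23906*(1/2948) + sqrt(-20018)*(1/5132) = 11953/1474 + (I*sqrt(20018))*(1/5132) = 11953/1474 + I*sqrt(20018)/5132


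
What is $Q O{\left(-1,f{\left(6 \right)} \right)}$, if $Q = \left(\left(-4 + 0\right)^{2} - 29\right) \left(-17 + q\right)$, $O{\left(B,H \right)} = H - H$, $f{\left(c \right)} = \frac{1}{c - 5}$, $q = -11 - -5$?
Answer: $0$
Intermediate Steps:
$q = -6$ ($q = -11 + 5 = -6$)
$f{\left(c \right)} = \frac{1}{-5 + c}$
$O{\left(B,H \right)} = 0$
$Q = 299$ ($Q = \left(\left(-4 + 0\right)^{2} - 29\right) \left(-17 - 6\right) = \left(\left(-4\right)^{2} - 29\right) \left(-23\right) = \left(16 - 29\right) \left(-23\right) = \left(-13\right) \left(-23\right) = 299$)
$Q O{\left(-1,f{\left(6 \right)} \right)} = 299 \cdot 0 = 0$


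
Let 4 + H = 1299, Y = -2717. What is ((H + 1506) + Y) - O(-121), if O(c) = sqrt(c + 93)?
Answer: 84 - 2*I*sqrt(7) ≈ 84.0 - 5.2915*I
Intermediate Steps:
H = 1295 (H = -4 + 1299 = 1295)
O(c) = sqrt(93 + c)
((H + 1506) + Y) - O(-121) = ((1295 + 1506) - 2717) - sqrt(93 - 121) = (2801 - 2717) - sqrt(-28) = 84 - 2*I*sqrt(7)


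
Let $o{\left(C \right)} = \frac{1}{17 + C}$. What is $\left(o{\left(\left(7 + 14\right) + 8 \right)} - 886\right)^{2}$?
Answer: $\frac{1660970025}{2116} \approx 7.8496 \cdot 10^{5}$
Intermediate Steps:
$\left(o{\left(\left(7 + 14\right) + 8 \right)} - 886\right)^{2} = \left(\frac{1}{17 + \left(\left(7 + 14\right) + 8\right)} - 886\right)^{2} = \left(\frac{1}{17 + \left(21 + 8\right)} - 886\right)^{2} = \left(\frac{1}{17 + 29} - 886\right)^{2} = \left(\frac{1}{46} - 886\right)^{2} = \left(- \frac{40755}{46}\right)^{2} = \frac{1660970025}{2116}$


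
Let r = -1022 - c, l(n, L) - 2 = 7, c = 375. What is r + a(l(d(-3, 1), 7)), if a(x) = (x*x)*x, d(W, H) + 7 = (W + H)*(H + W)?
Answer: -668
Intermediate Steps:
d(W, H) = -7 + (H + W)**2 (d(W, H) = -7 + (W + H)*(H + W) = -7 + (H + W)*(H + W) = -7 + (H + W)**2)
l(n, L) = 9 (l(n, L) = 2 + 7 = 9)
a(x) = x**3 (a(x) = x**2*x = x**3)
r = -1397 (r = -1022 - 1*375 = -1022 - 375 = -1397)
r + a(l(d(-3, 1), 7)) = -1397 + 9**3 = -1397 + 729 = -668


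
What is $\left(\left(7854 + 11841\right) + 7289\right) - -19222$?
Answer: $46206$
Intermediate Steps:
$\left(\left(7854 + 11841\right) + 7289\right) - -19222 = \left(19695 + 7289\right) + 19222 = 26984 + 19222 = 46206$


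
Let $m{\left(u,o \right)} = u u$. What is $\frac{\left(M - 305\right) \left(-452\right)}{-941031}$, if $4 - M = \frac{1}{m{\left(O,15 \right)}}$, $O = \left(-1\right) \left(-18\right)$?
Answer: $- \frac{11020325}{76223511} \approx -0.14458$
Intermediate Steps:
$O = 18$
$m{\left(u,o \right)} = u^{2}$
$M = \frac{1295}{324}$ ($M = 4 - \frac{1}{18^{2}} = 4 - \frac{1}{324} = \frac{1295}{324} \approx 3.9969$)
$\frac{\left(M - 305\right) \left(-452\right)}{-941031} = \frac{\left(\frac{1295}{324} - 305\right) \left(-452\right)}{-941031} = \left(- \frac{97525}{324}\right) \left(-452\right) \left(- \frac{1}{941031}\right) = \frac{11020325}{81} \left(- \frac{1}{941031}\right) = - \frac{11020325}{76223511}$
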